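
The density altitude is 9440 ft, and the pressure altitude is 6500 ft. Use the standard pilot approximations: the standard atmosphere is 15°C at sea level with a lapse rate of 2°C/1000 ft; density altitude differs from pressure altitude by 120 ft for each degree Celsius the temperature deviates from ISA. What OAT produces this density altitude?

Density altitude − pressure altitude = 9440 − 6500 = +2940 ft.
At 120 ft/°C that is an ISA deviation of 2940/120 = +24.5°C.
ISA temperature at 6500 ft = 15 − 2 × (6500/1000) = 2°C.
OAT = ISA + deviation = 2 + (+24.5) = 26.5°C.

26.5°C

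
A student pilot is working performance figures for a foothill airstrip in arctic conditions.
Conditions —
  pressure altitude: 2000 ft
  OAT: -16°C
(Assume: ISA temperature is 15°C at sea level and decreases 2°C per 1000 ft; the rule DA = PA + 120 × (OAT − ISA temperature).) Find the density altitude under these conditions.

ISA temperature at 2000 ft = 15 − 2 × (2000/1000) = 11°C.
ISA deviation = -16 − 11 = -27°C.
Density altitude = 2000 + 120 × (-27) = 2000 + (-3240) = -1240 ft.

-1240 ft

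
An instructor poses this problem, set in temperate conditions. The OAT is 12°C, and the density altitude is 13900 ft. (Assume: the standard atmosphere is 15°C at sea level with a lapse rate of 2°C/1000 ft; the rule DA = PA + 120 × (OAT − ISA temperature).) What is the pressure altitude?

DA = PA + 120 × (OAT − (15 − 2·PA/1000)) = PA + 120·OAT − 1800 + 0.24·PA = 1.24·PA + 120·OAT − 1800.
So 1.24·PA = 13900 − 120 × 12 + 1800 = 14260.
PA = 14260 / 1.24 = 11500 ft.

11500 ft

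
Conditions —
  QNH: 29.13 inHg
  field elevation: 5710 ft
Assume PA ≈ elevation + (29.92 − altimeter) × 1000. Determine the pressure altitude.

Pressure correction = (29.92 − 29.13) × 1000 = +790 ft.
Pressure altitude = 5710 + (+790) = 6500 ft.

6500 ft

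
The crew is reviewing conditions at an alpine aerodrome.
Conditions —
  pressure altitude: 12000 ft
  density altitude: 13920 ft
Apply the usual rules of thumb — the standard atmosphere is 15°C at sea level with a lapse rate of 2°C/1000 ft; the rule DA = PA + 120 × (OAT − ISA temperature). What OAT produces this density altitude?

Density altitude − pressure altitude = 13920 − 12000 = +1920 ft.
At 120 ft/°C that is an ISA deviation of 1920/120 = +16°C.
ISA temperature at 12000 ft = 15 − 2 × (12000/1000) = -9°C.
OAT = ISA + deviation = -9 + (+16) = 7°C.

7°C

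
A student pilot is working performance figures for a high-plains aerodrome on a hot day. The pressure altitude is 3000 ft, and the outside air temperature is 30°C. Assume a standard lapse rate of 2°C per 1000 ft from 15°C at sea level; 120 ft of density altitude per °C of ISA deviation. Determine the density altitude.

ISA temperature at 3000 ft = 15 − 2 × (3000/1000) = 9°C.
ISA deviation = 30 − 9 = +21°C.
Density altitude = 3000 + 120 × (21) = 3000 + (+2520) = 5520 ft.

5520 ft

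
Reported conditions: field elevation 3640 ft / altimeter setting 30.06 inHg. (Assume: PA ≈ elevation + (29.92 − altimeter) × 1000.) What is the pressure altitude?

Pressure correction = (29.92 − 30.06) × 1000 = -140 ft.
Pressure altitude = 3640 + (-140) = 3500 ft.

3500 ft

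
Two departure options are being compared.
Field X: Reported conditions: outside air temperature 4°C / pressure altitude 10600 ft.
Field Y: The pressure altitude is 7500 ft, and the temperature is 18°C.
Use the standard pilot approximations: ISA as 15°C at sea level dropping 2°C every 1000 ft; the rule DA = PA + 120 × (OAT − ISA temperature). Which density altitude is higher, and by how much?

Field X: ISA temp = -6.2°C, deviation +10.2°C, DA = 10600 + 120 × 10.2 = 11824 ft.
Field Y: ISA temp = 0°C, deviation +18°C, DA = 7500 + 120 × 18 = 9660 ft.
Field X is higher by 11824 − 9660 = 2164 ft.

Field X by 2164 ft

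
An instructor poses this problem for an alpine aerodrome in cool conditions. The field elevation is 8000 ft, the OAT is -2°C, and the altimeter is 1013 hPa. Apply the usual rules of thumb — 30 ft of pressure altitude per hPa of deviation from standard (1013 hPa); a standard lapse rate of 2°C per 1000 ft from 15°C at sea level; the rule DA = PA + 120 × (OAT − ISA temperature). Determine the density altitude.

7880 ft

Pressure altitude = 8000 + (1013 − 1013) × 30 = 8000 + (0) = 8000 ft.
ISA temperature at 8000 ft = 15 − 2 × (8000/1000) = -1°C.
ISA deviation = -2 − (-1) = -1°C.
Density altitude = 8000 + 120 × (-1) = 7880 ft.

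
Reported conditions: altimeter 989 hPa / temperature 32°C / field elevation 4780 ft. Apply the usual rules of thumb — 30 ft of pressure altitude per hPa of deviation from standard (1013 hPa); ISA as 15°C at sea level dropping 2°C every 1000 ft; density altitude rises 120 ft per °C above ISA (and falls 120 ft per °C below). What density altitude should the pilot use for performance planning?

Pressure altitude = 4780 + (1013 − 989) × 30 = 4780 + (+720) = 5500 ft.
ISA temperature at 5500 ft = 15 − 2 × (5500/1000) = 4°C.
ISA deviation = 32 − 4 = +28°C.
Density altitude = 5500 + 120 × (28) = 8860 ft.

8860 ft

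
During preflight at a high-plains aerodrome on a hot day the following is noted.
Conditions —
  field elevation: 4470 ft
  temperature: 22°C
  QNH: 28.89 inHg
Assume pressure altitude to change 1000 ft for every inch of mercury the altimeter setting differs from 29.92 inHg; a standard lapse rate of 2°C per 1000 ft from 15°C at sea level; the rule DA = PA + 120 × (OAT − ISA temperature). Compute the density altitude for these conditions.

Pressure altitude = 4470 + (29.92 − 28.89) × 1000 = 4470 + (+1030) = 5500 ft.
ISA temperature at 5500 ft = 15 − 2 × (5500/1000) = 4°C.
ISA deviation = 22 − 4 = +18°C.
Density altitude = 5500 + 120 × (18) = 7660 ft.

7660 ft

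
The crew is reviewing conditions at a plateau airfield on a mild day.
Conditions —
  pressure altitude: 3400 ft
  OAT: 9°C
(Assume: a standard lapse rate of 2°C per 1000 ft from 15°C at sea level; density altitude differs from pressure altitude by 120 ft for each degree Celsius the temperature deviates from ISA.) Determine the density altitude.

3496 ft

ISA temperature at 3400 ft = 15 − 2 × (3400/1000) = 8.2°C.
ISA deviation = 9 − 8.2 = +0.8°C.
Density altitude = 3400 + 120 × (0.8) = 3400 + (+96) = 3496 ft.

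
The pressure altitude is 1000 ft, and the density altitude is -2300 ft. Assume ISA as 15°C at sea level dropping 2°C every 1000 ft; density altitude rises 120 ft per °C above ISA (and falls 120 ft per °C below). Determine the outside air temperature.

Density altitude − pressure altitude = -2300 − 1000 = -3300 ft.
At 120 ft/°C that is an ISA deviation of -3300/120 = -27.5°C.
ISA temperature at 1000 ft = 15 − 2 × (1000/1000) = 13°C.
OAT = ISA + deviation = 13 + (-27.5) = -14.5°C.

-14.5°C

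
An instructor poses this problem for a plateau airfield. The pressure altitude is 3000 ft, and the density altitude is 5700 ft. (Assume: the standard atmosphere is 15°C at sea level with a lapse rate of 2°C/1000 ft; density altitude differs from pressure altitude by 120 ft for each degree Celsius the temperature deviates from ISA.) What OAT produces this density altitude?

Density altitude − pressure altitude = 5700 − 3000 = +2700 ft.
At 120 ft/°C that is an ISA deviation of 2700/120 = +22.5°C.
ISA temperature at 3000 ft = 15 − 2 × (3000/1000) = 9°C.
OAT = ISA + deviation = 9 + (+22.5) = 31.5°C.

31.5°C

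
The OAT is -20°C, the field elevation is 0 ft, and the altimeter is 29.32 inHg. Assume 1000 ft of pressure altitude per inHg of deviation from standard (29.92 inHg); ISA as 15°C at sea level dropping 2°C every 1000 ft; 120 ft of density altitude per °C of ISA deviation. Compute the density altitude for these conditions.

Pressure altitude = 0 + (29.92 − 29.32) × 1000 = 0 + (+600) = 600 ft.
ISA temperature at 600 ft = 15 − 2 × (600/1000) = 13.8°C.
ISA deviation = -20 − 13.8 = -33.8°C.
Density altitude = 600 + 120 × (-33.8) = -3456 ft.

-3456 ft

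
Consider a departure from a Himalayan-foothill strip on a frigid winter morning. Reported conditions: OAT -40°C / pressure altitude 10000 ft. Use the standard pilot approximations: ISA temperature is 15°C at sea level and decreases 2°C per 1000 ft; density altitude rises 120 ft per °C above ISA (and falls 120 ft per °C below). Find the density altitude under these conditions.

5800 ft

ISA temperature at 10000 ft = 15 − 2 × (10000/1000) = -5°C.
ISA deviation = -40 − (-5) = -35°C.
Density altitude = 10000 + 120 × (-35) = 10000 + (-4200) = 5800 ft.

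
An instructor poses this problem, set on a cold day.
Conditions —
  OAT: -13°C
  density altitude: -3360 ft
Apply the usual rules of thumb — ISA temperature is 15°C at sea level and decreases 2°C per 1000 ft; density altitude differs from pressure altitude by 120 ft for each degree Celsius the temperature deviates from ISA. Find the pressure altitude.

DA = PA + 120 × (OAT − (15 − 2·PA/1000)) = PA + 120·OAT − 1800 + 0.24·PA = 1.24·PA + 120·OAT − 1800.
So 1.24·PA = -3360 − 120 × (-13) + 1800 = 0.
PA = 0 / 1.24 = 0 ft.

0 ft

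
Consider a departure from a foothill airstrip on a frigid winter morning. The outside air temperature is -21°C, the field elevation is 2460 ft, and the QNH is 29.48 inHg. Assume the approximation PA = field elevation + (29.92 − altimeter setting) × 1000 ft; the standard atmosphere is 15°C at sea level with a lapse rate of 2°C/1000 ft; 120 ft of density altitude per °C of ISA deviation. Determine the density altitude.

Pressure altitude = 2460 + (29.92 − 29.48) × 1000 = 2460 + (+440) = 2900 ft.
ISA temperature at 2900 ft = 15 − 2 × (2900/1000) = 9.2°C.
ISA deviation = -21 − 9.2 = -30.2°C.
Density altitude = 2900 + 120 × (-30.2) = -724 ft.

-724 ft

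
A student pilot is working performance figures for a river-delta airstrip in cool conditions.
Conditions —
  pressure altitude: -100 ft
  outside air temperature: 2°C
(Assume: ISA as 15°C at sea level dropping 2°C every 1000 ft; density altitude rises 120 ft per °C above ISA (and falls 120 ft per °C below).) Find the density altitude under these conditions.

ISA temperature at -100 ft = 15 − 2 × (-100/1000) = 15.2°C.
ISA deviation = 2 − 15.2 = -13.2°C.
Density altitude = -100 + 120 × (-13.2) = -100 + (-1584) = -1684 ft.

-1684 ft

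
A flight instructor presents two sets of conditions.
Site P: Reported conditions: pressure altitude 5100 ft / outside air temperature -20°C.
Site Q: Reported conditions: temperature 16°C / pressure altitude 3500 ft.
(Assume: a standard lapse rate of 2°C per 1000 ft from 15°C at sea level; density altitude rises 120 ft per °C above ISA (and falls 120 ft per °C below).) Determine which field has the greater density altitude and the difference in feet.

Site P: ISA temp = 4.8°C, deviation -24.8°C, DA = 5100 + 120 × (-24.8) = 2124 ft.
Site Q: ISA temp = 8°C, deviation +8°C, DA = 3500 + 120 × 8 = 4460 ft.
Site Q is higher by 4460 − 2124 = 2336 ft.

Site Q by 2336 ft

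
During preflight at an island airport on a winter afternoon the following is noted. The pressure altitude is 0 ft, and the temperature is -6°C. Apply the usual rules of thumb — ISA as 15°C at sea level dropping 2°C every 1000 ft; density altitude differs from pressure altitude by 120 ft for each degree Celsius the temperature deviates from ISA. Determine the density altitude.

ISA temperature at 0 ft = 15 − 2 × (0/1000) = 15°C.
ISA deviation = -6 − 15 = -21°C.
Density altitude = 0 + 120 × (-21) = 0 + (-2520) = -2520 ft.

-2520 ft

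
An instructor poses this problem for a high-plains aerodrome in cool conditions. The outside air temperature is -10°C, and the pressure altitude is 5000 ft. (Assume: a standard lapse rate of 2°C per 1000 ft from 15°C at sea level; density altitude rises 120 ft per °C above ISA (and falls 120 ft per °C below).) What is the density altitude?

3200 ft

ISA temperature at 5000 ft = 15 − 2 × (5000/1000) = 5°C.
ISA deviation = -10 − 5 = -15°C.
Density altitude = 5000 + 120 × (-15) = 5000 + (-1800) = 3200 ft.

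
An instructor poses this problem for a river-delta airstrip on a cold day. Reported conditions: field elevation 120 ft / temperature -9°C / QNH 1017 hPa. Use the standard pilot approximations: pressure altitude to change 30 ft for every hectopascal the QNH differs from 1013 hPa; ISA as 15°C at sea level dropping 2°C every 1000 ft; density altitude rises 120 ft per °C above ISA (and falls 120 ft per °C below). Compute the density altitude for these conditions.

Pressure altitude = 120 + (1013 − 1017) × 30 = 120 + (-120) = 0 ft.
ISA temperature at 0 ft = 15 − 2 × (0/1000) = 15°C.
ISA deviation = -9 − 15 = -24°C.
Density altitude = 0 + 120 × (-24) = -2880 ft.

-2880 ft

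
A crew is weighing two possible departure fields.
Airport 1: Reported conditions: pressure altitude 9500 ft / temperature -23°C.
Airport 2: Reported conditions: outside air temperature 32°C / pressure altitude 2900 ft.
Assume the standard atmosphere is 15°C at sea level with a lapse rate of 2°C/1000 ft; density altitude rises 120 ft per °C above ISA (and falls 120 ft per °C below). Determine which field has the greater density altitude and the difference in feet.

Airport 1 by 1584 ft

Airport 1: ISA temp = -4°C, deviation -19°C, DA = 9500 + 120 × (-19) = 7220 ft.
Airport 2: ISA temp = 9.2°C, deviation +22.8°C, DA = 2900 + 120 × 22.8 = 5636 ft.
Airport 1 is higher by 7220 − 5636 = 1584 ft.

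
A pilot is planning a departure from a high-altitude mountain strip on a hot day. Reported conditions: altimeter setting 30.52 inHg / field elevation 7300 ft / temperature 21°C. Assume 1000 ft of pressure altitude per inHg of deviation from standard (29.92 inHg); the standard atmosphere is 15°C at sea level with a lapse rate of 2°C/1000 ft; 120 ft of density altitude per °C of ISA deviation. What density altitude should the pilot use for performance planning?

Pressure altitude = 7300 + (29.92 − 30.52) × 1000 = 7300 + (-600) = 6700 ft.
ISA temperature at 6700 ft = 15 − 2 × (6700/1000) = 1.6°C.
ISA deviation = 21 − 1.6 = +19.4°C.
Density altitude = 6700 + 120 × (19.4) = 9028 ft.

9028 ft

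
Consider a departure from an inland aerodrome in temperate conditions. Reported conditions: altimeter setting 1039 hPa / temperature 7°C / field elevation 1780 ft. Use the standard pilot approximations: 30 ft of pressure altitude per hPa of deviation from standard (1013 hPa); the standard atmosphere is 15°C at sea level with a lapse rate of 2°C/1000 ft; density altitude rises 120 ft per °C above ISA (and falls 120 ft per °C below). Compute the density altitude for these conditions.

280 ft

Pressure altitude = 1780 + (1013 − 1039) × 30 = 1780 + (-780) = 1000 ft.
ISA temperature at 1000 ft = 15 − 2 × (1000/1000) = 13°C.
ISA deviation = 7 − 13 = -6°C.
Density altitude = 1000 + 120 × (-6) = 280 ft.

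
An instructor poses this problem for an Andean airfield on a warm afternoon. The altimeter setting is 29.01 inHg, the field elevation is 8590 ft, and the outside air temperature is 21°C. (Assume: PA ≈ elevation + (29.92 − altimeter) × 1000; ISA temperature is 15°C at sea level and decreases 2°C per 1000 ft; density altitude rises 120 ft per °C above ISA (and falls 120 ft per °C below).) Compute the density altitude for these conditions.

12500 ft

Pressure altitude = 8590 + (29.92 − 29.01) × 1000 = 8590 + (+910) = 9500 ft.
ISA temperature at 9500 ft = 15 − 2 × (9500/1000) = -4°C.
ISA deviation = 21 − (-4) = +25°C.
Density altitude = 9500 + 120 × (25) = 12500 ft.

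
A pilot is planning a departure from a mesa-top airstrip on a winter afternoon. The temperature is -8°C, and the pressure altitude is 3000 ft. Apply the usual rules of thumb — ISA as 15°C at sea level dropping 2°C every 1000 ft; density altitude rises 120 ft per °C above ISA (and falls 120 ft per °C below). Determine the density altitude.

960 ft

ISA temperature at 3000 ft = 15 − 2 × (3000/1000) = 9°C.
ISA deviation = -8 − 9 = -17°C.
Density altitude = 3000 + 120 × (-17) = 3000 + (-2040) = 960 ft.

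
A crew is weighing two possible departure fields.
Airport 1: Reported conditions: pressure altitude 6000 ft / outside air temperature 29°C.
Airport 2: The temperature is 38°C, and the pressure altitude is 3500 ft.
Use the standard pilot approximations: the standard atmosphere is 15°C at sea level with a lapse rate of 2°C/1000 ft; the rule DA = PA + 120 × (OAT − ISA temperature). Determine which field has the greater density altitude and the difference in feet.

Airport 1: ISA temp = 3°C, deviation +26°C, DA = 6000 + 120 × 26 = 9120 ft.
Airport 2: ISA temp = 8°C, deviation +30°C, DA = 3500 + 120 × 30 = 7100 ft.
Airport 1 is higher by 9120 − 7100 = 2020 ft.

Airport 1 by 2020 ft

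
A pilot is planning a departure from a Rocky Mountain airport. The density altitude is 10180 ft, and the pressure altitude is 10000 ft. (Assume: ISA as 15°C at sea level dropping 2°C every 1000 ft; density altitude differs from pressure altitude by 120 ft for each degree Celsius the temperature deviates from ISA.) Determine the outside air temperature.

Density altitude − pressure altitude = 10180 − 10000 = +180 ft.
At 120 ft/°C that is an ISA deviation of 180/120 = +1.5°C.
ISA temperature at 10000 ft = 15 − 2 × (10000/1000) = -5°C.
OAT = ISA + deviation = -5 + (+1.5) = -3.5°C.

-3.5°C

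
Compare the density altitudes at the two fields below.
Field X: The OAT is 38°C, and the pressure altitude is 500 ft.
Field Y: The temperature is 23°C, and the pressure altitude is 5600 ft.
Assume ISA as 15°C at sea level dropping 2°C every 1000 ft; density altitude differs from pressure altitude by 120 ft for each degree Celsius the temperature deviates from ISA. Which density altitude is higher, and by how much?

Field Y by 4524 ft

Field X: ISA temp = 14°C, deviation +24°C, DA = 500 + 120 × 24 = 3380 ft.
Field Y: ISA temp = 3.8°C, deviation +19.2°C, DA = 5600 + 120 × 19.2 = 7904 ft.
Field Y is higher by 7904 − 3380 = 4524 ft.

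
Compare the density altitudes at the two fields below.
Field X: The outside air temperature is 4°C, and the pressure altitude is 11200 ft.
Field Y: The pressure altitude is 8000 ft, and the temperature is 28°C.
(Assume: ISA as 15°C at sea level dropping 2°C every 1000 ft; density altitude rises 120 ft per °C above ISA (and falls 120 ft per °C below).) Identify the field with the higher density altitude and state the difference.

Field X by 1088 ft

Field X: ISA temp = -7.4°C, deviation +11.4°C, DA = 11200 + 120 × 11.4 = 12568 ft.
Field Y: ISA temp = -1°C, deviation +29°C, DA = 8000 + 120 × 29 = 11480 ft.
Field X is higher by 12568 − 11480 = 1088 ft.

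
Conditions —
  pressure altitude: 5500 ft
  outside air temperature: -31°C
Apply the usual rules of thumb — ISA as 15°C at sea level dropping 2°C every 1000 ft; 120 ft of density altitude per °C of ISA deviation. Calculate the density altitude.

ISA temperature at 5500 ft = 15 − 2 × (5500/1000) = 4°C.
ISA deviation = -31 − 4 = -35°C.
Density altitude = 5500 + 120 × (-35) = 5500 + (-4200) = 1300 ft.

1300 ft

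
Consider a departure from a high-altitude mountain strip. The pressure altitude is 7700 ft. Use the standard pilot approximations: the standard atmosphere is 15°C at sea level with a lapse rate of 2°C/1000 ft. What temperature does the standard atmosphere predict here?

ISA temperature = 15 − 2 × (7700/1000) = 15 − 15.4 = -0.4°C.

-0.4°C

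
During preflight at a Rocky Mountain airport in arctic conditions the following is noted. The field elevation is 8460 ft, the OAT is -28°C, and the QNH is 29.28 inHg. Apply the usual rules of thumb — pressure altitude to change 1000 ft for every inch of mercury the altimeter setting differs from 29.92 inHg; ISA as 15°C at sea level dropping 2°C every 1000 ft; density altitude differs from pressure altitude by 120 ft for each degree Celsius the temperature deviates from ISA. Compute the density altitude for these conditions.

6124 ft

Pressure altitude = 8460 + (29.92 − 29.28) × 1000 = 8460 + (+640) = 9100 ft.
ISA temperature at 9100 ft = 15 − 2 × (9100/1000) = -3.2°C.
ISA deviation = -28 − (-3.2) = -24.8°C.
Density altitude = 9100 + 120 × (-24.8) = 6124 ft.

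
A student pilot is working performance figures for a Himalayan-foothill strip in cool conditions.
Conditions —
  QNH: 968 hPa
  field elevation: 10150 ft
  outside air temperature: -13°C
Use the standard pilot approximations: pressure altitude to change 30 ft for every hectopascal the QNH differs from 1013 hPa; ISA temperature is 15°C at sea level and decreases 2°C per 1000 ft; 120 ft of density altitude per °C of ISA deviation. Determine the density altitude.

10900 ft

Pressure altitude = 10150 + (1013 − 968) × 30 = 10150 + (+1350) = 11500 ft.
ISA temperature at 11500 ft = 15 − 2 × (11500/1000) = -8°C.
ISA deviation = -13 − (-8) = -5°C.
Density altitude = 11500 + 120 × (-5) = 10900 ft.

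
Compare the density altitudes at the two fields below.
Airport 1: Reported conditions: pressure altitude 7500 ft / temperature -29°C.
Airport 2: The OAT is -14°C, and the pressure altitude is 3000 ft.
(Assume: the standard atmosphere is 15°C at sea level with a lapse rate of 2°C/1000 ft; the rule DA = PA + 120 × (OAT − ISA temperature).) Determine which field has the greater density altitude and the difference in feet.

Airport 1 by 3780 ft

Airport 1: ISA temp = 0°C, deviation -29°C, DA = 7500 + 120 × (-29) = 4020 ft.
Airport 2: ISA temp = 9°C, deviation -23°C, DA = 3000 + 120 × (-23) = 240 ft.
Airport 1 is higher by 4020 − 240 = 3780 ft.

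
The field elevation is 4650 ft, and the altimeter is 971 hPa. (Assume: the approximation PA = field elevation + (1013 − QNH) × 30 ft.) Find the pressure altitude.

Pressure correction = (1013 − 971) × 30 = +1260 ft.
Pressure altitude = 4650 + (+1260) = 5910 ft.

5910 ft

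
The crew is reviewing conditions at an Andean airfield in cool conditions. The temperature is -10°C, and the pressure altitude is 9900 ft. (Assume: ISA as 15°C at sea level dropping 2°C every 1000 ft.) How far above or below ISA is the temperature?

ISA temperature at 9900 ft = 15 − 2 × (9900/1000) = -4.8°C.
Deviation = OAT − ISA = -10 − (-4.8) = -5.2°C.

ISA-5.2°C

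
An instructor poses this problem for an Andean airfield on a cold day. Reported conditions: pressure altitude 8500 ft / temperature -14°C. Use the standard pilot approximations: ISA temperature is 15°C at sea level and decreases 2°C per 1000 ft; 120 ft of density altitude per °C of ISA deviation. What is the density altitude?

ISA temperature at 8500 ft = 15 − 2 × (8500/1000) = -2°C.
ISA deviation = -14 − (-2) = -12°C.
Density altitude = 8500 + 120 × (-12) = 8500 + (-1440) = 7060 ft.

7060 ft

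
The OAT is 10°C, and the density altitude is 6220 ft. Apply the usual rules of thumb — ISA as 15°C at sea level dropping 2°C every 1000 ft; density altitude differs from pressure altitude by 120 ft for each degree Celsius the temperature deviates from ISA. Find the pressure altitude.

DA = PA + 120 × (OAT − (15 − 2·PA/1000)) = PA + 120·OAT − 1800 + 0.24·PA = 1.24·PA + 120·OAT − 1800.
So 1.24·PA = 6220 − 120 × 10 + 1800 = 6820.
PA = 6820 / 1.24 = 5500 ft.

5500 ft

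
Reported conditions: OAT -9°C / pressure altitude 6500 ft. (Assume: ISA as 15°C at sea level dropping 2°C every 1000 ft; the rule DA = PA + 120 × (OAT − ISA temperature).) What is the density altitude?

5180 ft

ISA temperature at 6500 ft = 15 − 2 × (6500/1000) = 2°C.
ISA deviation = -9 − 2 = -11°C.
Density altitude = 6500 + 120 × (-11) = 6500 + (-1320) = 5180 ft.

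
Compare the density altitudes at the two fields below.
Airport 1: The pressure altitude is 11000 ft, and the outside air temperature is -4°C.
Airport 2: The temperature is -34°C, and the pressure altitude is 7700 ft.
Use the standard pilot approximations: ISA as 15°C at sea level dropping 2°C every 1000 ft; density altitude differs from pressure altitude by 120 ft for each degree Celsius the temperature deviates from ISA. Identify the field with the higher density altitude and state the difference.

Airport 1: ISA temp = -7°C, deviation +3°C, DA = 11000 + 120 × 3 = 11360 ft.
Airport 2: ISA temp = -0.4°C, deviation -33.6°C, DA = 7700 + 120 × (-33.6) = 3668 ft.
Airport 1 is higher by 11360 − 3668 = 7692 ft.

Airport 1 by 7692 ft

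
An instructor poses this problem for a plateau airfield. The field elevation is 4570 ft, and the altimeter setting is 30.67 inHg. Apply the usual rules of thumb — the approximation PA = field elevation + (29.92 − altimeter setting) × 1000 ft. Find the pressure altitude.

Pressure correction = (29.92 − 30.67) × 1000 = -750 ft.
Pressure altitude = 4570 + (-750) = 3820 ft.

3820 ft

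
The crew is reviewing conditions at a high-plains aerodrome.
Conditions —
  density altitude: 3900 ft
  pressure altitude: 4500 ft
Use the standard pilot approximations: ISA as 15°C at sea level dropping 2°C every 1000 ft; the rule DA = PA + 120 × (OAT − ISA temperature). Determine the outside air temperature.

1°C

Density altitude − pressure altitude = 3900 − 4500 = -600 ft.
At 120 ft/°C that is an ISA deviation of -600/120 = -5°C.
ISA temperature at 4500 ft = 15 − 2 × (4500/1000) = 6°C.
OAT = ISA + deviation = 6 + (-5) = 1°C.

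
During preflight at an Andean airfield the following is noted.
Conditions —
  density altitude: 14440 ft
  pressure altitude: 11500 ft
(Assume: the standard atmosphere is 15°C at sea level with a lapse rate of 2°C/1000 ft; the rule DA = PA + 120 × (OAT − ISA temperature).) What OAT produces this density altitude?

Density altitude − pressure altitude = 14440 − 11500 = +2940 ft.
At 120 ft/°C that is an ISA deviation of 2940/120 = +24.5°C.
ISA temperature at 11500 ft = 15 − 2 × (11500/1000) = -8°C.
OAT = ISA + deviation = -8 + (+24.5) = 16.5°C.

16.5°C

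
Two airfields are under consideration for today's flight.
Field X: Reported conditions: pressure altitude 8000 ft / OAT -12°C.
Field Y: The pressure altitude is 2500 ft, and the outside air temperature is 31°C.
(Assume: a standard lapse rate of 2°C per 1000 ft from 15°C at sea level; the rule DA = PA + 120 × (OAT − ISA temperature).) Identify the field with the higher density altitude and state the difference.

Field X: ISA temp = -1°C, deviation -11°C, DA = 8000 + 120 × (-11) = 6680 ft.
Field Y: ISA temp = 10°C, deviation +21°C, DA = 2500 + 120 × 21 = 5020 ft.
Field X is higher by 6680 − 5020 = 1660 ft.

Field X by 1660 ft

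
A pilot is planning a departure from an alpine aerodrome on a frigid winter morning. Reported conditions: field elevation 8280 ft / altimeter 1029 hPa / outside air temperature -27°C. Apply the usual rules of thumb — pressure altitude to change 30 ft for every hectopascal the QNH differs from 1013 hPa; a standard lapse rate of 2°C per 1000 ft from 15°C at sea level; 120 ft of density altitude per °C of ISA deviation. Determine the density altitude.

4632 ft

Pressure altitude = 8280 + (1013 − 1029) × 30 = 8280 + (-480) = 7800 ft.
ISA temperature at 7800 ft = 15 − 2 × (7800/1000) = -0.6°C.
ISA deviation = -27 − (-0.6) = -26.4°C.
Density altitude = 7800 + 120 × (-26.4) = 4632 ft.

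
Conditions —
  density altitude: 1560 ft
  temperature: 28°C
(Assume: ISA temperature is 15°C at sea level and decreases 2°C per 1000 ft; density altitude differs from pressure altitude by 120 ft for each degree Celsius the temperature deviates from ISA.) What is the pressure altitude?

DA = PA + 120 × (OAT − (15 − 2·PA/1000)) = PA + 120·OAT − 1800 + 0.24·PA = 1.24·PA + 120·OAT − 1800.
So 1.24·PA = 1560 − 120 × 28 + 1800 = 0.
PA = 0 / 1.24 = 0 ft.

0 ft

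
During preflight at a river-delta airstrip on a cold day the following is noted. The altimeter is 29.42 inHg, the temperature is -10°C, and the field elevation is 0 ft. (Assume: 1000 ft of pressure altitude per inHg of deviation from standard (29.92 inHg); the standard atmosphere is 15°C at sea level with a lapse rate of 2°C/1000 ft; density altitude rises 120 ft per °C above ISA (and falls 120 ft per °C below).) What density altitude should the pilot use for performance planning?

Pressure altitude = 0 + (29.92 − 29.42) × 1000 = 0 + (+500) = 500 ft.
ISA temperature at 500 ft = 15 − 2 × (500/1000) = 14°C.
ISA deviation = -10 − 14 = -24°C.
Density altitude = 500 + 120 × (-24) = -2380 ft.

-2380 ft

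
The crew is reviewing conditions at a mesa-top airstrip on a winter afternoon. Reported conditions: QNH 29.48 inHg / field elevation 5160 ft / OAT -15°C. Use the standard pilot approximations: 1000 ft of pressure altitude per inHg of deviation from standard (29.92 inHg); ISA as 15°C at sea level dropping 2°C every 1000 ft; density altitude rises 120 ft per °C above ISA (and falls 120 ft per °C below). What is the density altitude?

Pressure altitude = 5160 + (29.92 − 29.48) × 1000 = 5160 + (+440) = 5600 ft.
ISA temperature at 5600 ft = 15 − 2 × (5600/1000) = 3.8°C.
ISA deviation = -15 − 3.8 = -18.8°C.
Density altitude = 5600 + 120 × (-18.8) = 3344 ft.

3344 ft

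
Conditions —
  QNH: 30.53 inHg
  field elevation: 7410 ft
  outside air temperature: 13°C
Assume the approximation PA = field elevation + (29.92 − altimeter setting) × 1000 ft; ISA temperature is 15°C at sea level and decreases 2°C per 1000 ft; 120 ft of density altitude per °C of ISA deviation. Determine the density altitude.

Pressure altitude = 7410 + (29.92 − 30.53) × 1000 = 7410 + (-610) = 6800 ft.
ISA temperature at 6800 ft = 15 − 2 × (6800/1000) = 1.4°C.
ISA deviation = 13 − 1.4 = +11.6°C.
Density altitude = 6800 + 120 × (11.6) = 8192 ft.

8192 ft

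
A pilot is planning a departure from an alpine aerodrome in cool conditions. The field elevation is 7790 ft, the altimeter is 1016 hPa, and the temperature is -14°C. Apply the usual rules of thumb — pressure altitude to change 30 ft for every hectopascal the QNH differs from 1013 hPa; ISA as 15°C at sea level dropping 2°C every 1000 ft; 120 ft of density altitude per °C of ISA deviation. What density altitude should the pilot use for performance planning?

Pressure altitude = 7790 + (1013 − 1016) × 30 = 7790 + (-90) = 7700 ft.
ISA temperature at 7700 ft = 15 − 2 × (7700/1000) = -0.4°C.
ISA deviation = -14 − (-0.4) = -13.6°C.
Density altitude = 7700 + 120 × (-13.6) = 6068 ft.

6068 ft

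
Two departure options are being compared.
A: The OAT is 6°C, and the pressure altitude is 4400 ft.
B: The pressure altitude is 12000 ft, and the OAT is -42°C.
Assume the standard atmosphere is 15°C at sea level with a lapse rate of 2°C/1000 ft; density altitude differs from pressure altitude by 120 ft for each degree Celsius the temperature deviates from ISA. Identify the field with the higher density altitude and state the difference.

B by 3664 ft

A: ISA temp = 6.2°C, deviation -0.2°C, DA = 4400 + 120 × (-0.2) = 4376 ft.
B: ISA temp = -9°C, deviation -33°C, DA = 12000 + 120 × (-33) = 8040 ft.
B is higher by 8040 − 4376 = 3664 ft.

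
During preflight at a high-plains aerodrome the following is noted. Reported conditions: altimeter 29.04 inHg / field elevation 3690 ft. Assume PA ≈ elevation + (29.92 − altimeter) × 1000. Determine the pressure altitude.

4570 ft

Pressure correction = (29.92 − 29.04) × 1000 = +880 ft.
Pressure altitude = 3690 + (+880) = 4570 ft.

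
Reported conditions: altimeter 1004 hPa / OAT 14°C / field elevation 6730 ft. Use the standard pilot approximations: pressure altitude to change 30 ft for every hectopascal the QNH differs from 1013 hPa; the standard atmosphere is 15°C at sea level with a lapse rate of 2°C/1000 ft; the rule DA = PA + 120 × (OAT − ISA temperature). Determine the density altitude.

8560 ft

Pressure altitude = 6730 + (1013 − 1004) × 30 = 6730 + (+270) = 7000 ft.
ISA temperature at 7000 ft = 15 − 2 × (7000/1000) = 1°C.
ISA deviation = 14 − 1 = +13°C.
Density altitude = 7000 + 120 × (13) = 8560 ft.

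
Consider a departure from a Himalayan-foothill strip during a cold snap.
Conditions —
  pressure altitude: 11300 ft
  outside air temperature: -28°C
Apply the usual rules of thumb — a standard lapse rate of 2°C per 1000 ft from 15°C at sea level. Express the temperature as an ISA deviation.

ISA temperature at 11300 ft = 15 − 2 × (11300/1000) = -7.6°C.
Deviation = OAT − ISA = -28 − (-7.6) = -20.4°C.

ISA-20.4°C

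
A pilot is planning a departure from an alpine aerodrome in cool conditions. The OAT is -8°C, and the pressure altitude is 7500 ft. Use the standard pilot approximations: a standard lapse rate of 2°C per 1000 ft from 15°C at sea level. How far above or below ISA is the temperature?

ISA-8°C

ISA temperature at 7500 ft = 15 − 2 × (7500/1000) = 0°C.
Deviation = OAT − ISA = -8 − 0 = -8°C.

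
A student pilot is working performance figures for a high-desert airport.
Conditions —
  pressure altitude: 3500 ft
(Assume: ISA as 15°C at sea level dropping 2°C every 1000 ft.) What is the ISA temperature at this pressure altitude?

ISA temperature = 15 − 2 × (3500/1000) = 15 − 7 = 8°C.

8°C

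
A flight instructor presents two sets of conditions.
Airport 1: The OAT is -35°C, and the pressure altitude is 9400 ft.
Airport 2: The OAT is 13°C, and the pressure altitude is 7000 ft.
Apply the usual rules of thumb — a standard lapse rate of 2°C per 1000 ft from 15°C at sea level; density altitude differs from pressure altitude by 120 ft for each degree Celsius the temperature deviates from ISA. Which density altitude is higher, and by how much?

Airport 1: ISA temp = -3.8°C, deviation -31.2°C, DA = 9400 + 120 × (-31.2) = 5656 ft.
Airport 2: ISA temp = 1°C, deviation +12°C, DA = 7000 + 120 × 12 = 8440 ft.
Airport 2 is higher by 8440 − 5656 = 2784 ft.

Airport 2 by 2784 ft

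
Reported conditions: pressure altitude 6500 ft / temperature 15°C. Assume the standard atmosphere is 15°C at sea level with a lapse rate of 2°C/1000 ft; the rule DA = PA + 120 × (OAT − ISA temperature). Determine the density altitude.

ISA temperature at 6500 ft = 15 − 2 × (6500/1000) = 2°C.
ISA deviation = 15 − 2 = +13°C.
Density altitude = 6500 + 120 × (13) = 6500 + (+1560) = 8060 ft.

8060 ft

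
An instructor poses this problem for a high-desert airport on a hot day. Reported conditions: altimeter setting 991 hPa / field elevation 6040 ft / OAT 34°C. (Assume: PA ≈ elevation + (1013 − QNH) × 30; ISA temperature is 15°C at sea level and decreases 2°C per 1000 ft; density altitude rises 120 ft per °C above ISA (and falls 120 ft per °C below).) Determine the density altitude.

10588 ft

Pressure altitude = 6040 + (1013 − 991) × 30 = 6040 + (+660) = 6700 ft.
ISA temperature at 6700 ft = 15 − 2 × (6700/1000) = 1.6°C.
ISA deviation = 34 − 1.6 = +32.4°C.
Density altitude = 6700 + 120 × (32.4) = 10588 ft.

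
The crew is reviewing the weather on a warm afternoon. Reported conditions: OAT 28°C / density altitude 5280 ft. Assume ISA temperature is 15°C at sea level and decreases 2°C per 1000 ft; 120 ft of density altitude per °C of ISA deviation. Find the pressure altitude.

DA = PA + 120 × (OAT − (15 − 2·PA/1000)) = PA + 120·OAT − 1800 + 0.24·PA = 1.24·PA + 120·OAT − 1800.
So 1.24·PA = 5280 − 120 × 28 + 1800 = 3720.
PA = 3720 / 1.24 = 3000 ft.

3000 ft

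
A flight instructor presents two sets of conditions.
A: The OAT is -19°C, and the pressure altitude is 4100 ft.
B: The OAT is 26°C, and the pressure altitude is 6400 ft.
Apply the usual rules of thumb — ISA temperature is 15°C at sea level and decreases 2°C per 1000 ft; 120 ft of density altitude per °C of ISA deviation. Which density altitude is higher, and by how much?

A: ISA temp = 6.8°C, deviation -25.8°C, DA = 4100 + 120 × (-25.8) = 1004 ft.
B: ISA temp = 2.2°C, deviation +23.8°C, DA = 6400 + 120 × 23.8 = 9256 ft.
B is higher by 9256 − 1004 = 8252 ft.

B by 8252 ft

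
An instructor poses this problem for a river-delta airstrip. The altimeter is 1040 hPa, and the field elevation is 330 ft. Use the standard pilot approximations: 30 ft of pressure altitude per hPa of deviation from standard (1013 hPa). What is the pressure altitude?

-480 ft

Pressure correction = (1013 − 1040) × 30 = -810 ft.
Pressure altitude = 330 + (-810) = -480 ft.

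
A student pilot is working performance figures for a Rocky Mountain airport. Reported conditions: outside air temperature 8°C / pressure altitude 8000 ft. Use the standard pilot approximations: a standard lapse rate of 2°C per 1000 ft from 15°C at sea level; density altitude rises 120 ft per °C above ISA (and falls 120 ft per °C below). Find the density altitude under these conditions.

ISA temperature at 8000 ft = 15 − 2 × (8000/1000) = -1°C.
ISA deviation = 8 − (-1) = +9°C.
Density altitude = 8000 + 120 × (9) = 8000 + (+1080) = 9080 ft.

9080 ft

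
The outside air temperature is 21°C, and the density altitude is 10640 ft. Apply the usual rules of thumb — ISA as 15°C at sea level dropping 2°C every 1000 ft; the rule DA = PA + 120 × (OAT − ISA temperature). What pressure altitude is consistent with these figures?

DA = PA + 120 × (OAT − (15 − 2·PA/1000)) = PA + 120·OAT − 1800 + 0.24·PA = 1.24·PA + 120·OAT − 1800.
So 1.24·PA = 10640 − 120 × 21 + 1800 = 9920.
PA = 9920 / 1.24 = 8000 ft.

8000 ft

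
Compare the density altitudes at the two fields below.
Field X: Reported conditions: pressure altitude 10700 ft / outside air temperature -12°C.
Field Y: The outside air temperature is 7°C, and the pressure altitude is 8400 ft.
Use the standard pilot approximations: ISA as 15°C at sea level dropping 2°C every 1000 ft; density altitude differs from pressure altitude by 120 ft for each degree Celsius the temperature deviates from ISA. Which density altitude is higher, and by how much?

Field X: ISA temp = -6.4°C, deviation -5.6°C, DA = 10700 + 120 × (-5.6) = 10028 ft.
Field Y: ISA temp = -1.8°C, deviation +8.8°C, DA = 8400 + 120 × 8.8 = 9456 ft.
Field X is higher by 10028 − 9456 = 572 ft.

Field X by 572 ft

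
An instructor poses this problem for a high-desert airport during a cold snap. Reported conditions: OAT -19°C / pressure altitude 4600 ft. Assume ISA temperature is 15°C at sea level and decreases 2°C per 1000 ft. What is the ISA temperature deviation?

ISA-24.8°C

ISA temperature at 4600 ft = 15 − 2 × (4600/1000) = 5.8°C.
Deviation = OAT − ISA = -19 − 5.8 = -24.8°C.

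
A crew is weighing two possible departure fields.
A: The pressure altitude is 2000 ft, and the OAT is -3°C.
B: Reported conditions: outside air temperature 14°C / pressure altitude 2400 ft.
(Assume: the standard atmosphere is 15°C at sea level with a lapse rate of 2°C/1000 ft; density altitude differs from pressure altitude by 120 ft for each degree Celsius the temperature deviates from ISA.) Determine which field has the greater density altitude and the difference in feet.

B by 2536 ft

A: ISA temp = 11°C, deviation -14°C, DA = 2000 + 120 × (-14) = 320 ft.
B: ISA temp = 10.2°C, deviation +3.8°C, DA = 2400 + 120 × 3.8 = 2856 ft.
B is higher by 2856 − 320 = 2536 ft.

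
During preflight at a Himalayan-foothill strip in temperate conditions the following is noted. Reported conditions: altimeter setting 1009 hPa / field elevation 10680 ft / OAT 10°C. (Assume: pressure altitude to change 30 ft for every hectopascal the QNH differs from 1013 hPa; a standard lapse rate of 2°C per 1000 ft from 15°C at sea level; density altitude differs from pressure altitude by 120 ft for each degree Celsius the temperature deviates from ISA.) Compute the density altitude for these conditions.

12792 ft

Pressure altitude = 10680 + (1013 − 1009) × 30 = 10680 + (+120) = 10800 ft.
ISA temperature at 10800 ft = 15 − 2 × (10800/1000) = -6.6°C.
ISA deviation = 10 − (-6.6) = +16.6°C.
Density altitude = 10800 + 120 × (16.6) = 12792 ft.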